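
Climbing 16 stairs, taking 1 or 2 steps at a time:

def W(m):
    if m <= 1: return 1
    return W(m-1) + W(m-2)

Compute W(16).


Building up from base cases:
W(0) = 1
W(1) = 1
W(2) = W(1) + W(0) = 1 + 1 = 2
W(3) = W(2) + W(1) = 2 + 1 = 3
W(4) = W(3) + W(2) = 3 + 2 = 5
W(5) = W(4) + W(3) = 5 + 3 = 8
W(6) = W(5) + W(4) = 8 + 5 = 13
W(7) = W(6) + W(5) = 13 + 8 = 21
W(8) = W(7) + W(6) = 21 + 13 = 34
W(9) = W(8) + W(7) = 34 + 21 = 55
W(10) = W(9) + W(8) = 55 + 34 = 89
W(11) = W(10) + W(9) = 89 + 55 = 144
W(12) = W(11) + W(10) = 144 + 89 = 233
W(13) = W(12) + W(11) = 233 + 144 = 377
W(14) = W(13) + W(12) = 377 + 233 = 610
W(15) = W(14) + W(13) = 610 + 377 = 987
W(16) = W(15) + W(14) = 987 + 610 = 1597

1597


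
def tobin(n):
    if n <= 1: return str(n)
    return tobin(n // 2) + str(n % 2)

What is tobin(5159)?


tobin(5159) = tobin(2579) + '1'
tobin(2579) = tobin(1289) + '1'
tobin(1289) = tobin(644) + '1'
tobin(644) = tobin(322) + '0'
tobin(322) = tobin(161) + '0'
tobin(161) = tobin(80) + '1'
tobin(80) = tobin(40) + '0'
tobin(40) = tobin(20) + '0'
tobin(20) = tobin(10) + '0'
tobin(10) = tobin(5) + '0'
tobin(5) = tobin(2) + '1'
tobin(2) = tobin(1) + '0'
tobin(1) = '1'  (base case)
Concatenating: '1' + '0' + '1' + '0' + '0' + '0' + '0' + '1' + '0' + '0' + '1' + '1' + '1' = '1010000100111'

1010000100111


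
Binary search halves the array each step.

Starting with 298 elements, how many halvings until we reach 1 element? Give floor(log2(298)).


298 / 2 = 149
149 / 2 = 74
74 / 2 = 37
37 / 2 = 18
18 / 2 = 9
9 / 2 = 4
4 / 2 = 2
2 / 2 = 1
Reached 1 after 8 halvings

8


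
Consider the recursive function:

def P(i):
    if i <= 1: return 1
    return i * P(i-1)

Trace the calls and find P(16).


P(16)
= 16 * P(15)
= 16 * 15 * P(14)
= 16 * 15 * 14 * P(13)
= 16 * 15 * 14 * 13 * P(12)
= 16 * 15 * 14 * 13 * 12 * P(11)
= 16 * 15 * 14 * 13 * 12 * 11 * P(10)
= 16 * 15 * 14 * 13 * 12 * 11 * 10 * P(9)
= 16 * 15 * 14 * 13 * 12 * 11 * 10 * 9 * P(8)
= 16 * 15 * 14 * 13 * 12 * 11 * 10 * 9 * 8 * P(7)
= 16 * 15 * 14 * 13 * 12 * 11 * 10 * 9 * 8 * 7 * P(6)
= 16 * 15 * 14 * 13 * 12 * 11 * 10 * 9 * 8 * 7 * 6 * P(5)
= 16 * 15 * 14 * 13 * 12 * 11 * 10 * 9 * 8 * 7 * 6 * 5 * P(4)
= 16 * 15 * 14 * 13 * 12 * 11 * 10 * 9 * 8 * 7 * 6 * 5 * 4 * P(3)
= 16 * 15 * 14 * 13 * 12 * 11 * 10 * 9 * 8 * 7 * 6 * 5 * 4 * 3 * P(2)
= 16 * 15 * 14 * 13 * 12 * 11 * 10 * 9 * 8 * 7 * 6 * 5 * 4 * 3 * 2 * P(1)
= 16 * 15 * 14 * 13 * 12 * 11 * 10 * 9 * 8 * 7 * 6 * 5 * 4 * 3 * 2 * 1
= 20922789888000

20922789888000


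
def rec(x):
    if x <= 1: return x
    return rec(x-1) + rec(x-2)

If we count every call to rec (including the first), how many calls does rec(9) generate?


Let C(n) = total calls for rec(n)
C(0) = 1, C(1) = 1
C(2) = 1 + C(1) + C(0) = 1 + 1 + 1 = 3
C(3) = 1 + C(2) + C(1) = 1 + 3 + 1 = 5
C(4) = 1 + C(3) + C(2) = 1 + 5 + 3 = 9
C(5) = 1 + C(4) + C(3) = 1 + 9 + 5 = 15
C(6) = 1 + C(5) + C(4) = 1 + 15 + 9 = 25
C(7) = 1 + C(6) + C(5) = 1 + 25 + 15 = 41
C(8) = 1 + C(7) + C(6) = 1 + 41 + 25 = 67
C(9) = 1 + C(8) + C(7) = 1 + 67 + 41 = 109

109


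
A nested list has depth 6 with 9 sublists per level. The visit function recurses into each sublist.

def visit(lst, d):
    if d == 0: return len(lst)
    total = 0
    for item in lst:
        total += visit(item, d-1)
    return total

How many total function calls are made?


At depth 0 (root): 1 call
At depth 1: each of 1 parents calls visit on 9 children = 9 calls
At depth 2: each of 9 parents calls visit on 9 children = 81 calls
At depth 3: each of 81 parents calls visit on 9 children = 729 calls
At depth 4: each of 729 parents calls visit on 9 children = 6561 calls
At depth 5: each of 6561 parents calls visit on 9 children = 59049 calls
At depth 6: each of 59049 parents calls visit on 9 children = 531441 calls
Total: 1 + 9 + 81 + 729 + 6561 + 59049 + 531441 = 597871

597871


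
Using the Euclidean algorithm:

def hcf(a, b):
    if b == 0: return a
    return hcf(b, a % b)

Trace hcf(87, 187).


hcf(87, 187) = hcf(187, 87)
hcf(187, 87) = hcf(87, 13)
hcf(87, 13) = hcf(13, 9)
hcf(13, 9) = hcf(9, 4)
hcf(9, 4) = hcf(4, 1)
hcf(4, 1) = hcf(1, 0)
hcf(1, 0) = 1  (base case)

1


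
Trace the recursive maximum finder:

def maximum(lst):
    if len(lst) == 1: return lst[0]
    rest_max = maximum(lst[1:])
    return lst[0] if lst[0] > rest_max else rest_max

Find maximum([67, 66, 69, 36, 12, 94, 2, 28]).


maximum([67, 66, 69, 36, 12, 94, 2, 28]): compare 67 with maximum([66, 69, 36, 12, 94, 2, 28])
maximum([66, 69, 36, 12, 94, 2, 28]): compare 66 with maximum([69, 36, 12, 94, 2, 28])
maximum([69, 36, 12, 94, 2, 28]): compare 69 with maximum([36, 12, 94, 2, 28])
maximum([36, 12, 94, 2, 28]): compare 36 with maximum([12, 94, 2, 28])
maximum([12, 94, 2, 28]): compare 12 with maximum([94, 2, 28])
maximum([94, 2, 28]): compare 94 with maximum([2, 28])
maximum([2, 28]): compare 2 with maximum([28])
maximum([28]) = 28  (base case)
Compare 2 with 28 -> 28
Compare 94 with 28 -> 94
Compare 12 with 94 -> 94
Compare 36 with 94 -> 94
Compare 69 with 94 -> 94
Compare 66 with 94 -> 94
Compare 67 with 94 -> 94

94


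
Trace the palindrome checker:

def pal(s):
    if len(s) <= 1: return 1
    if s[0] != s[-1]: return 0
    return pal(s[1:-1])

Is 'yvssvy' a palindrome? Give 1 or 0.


pal('yvssvy'): s[0]='y' == s[-1]='y' -> check pal('vssv')
pal('vssv'): s[0]='v' == s[-1]='v' -> check pal('ss')
pal('ss'): s[0]='s' == s[-1]='s' -> check pal('')
pal(''): len <= 1 -> return 1  (base case)
Result: 1 (palindrome)

1


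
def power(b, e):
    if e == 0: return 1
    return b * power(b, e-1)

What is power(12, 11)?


power(12, 11)
= 12 * power(12, 10)
= 12 * 12 * power(12, 9)
= 12 * 12 * 12 * power(12, 8)
= 12 * 12 * 12 * 12 * power(12, 7)
= 12 * 12 * 12 * 12 * 12 * power(12, 6)
= 12 * 12 * 12 * 12 * 12 * 12 * power(12, 5)
= 12 * 12 * 12 * 12 * 12 * 12 * 12 * power(12, 4)
= 12 * 12 * 12 * 12 * 12 * 12 * 12 * 12 * power(12, 3)
= 12 * 12 * 12 * 12 * 12 * 12 * 12 * 12 * 12 * power(12, 2)
= 12 * 12 * 12 * 12 * 12 * 12 * 12 * 12 * 12 * 12 * power(12, 1)
= 12 * 12 * 12 * 12 * 12 * 12 * 12 * 12 * 12 * 12 * 12 * power(12, 0)
= 12 * 12 * 12 * 12 * 12 * 12 * 12 * 12 * 12 * 12 * 12 * 1
= 743008370688

743008370688


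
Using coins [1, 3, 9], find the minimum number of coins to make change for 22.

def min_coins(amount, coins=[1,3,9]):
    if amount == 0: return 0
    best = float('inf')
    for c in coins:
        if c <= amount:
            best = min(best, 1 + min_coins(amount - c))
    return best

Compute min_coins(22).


Building up with DP:
min_coins(0) = 0
min_coins(1) = min(1+min_coins(0)=1+0=1) = 1
min_coins(2) = min(1+min_coins(1)=1+1=2) = 2
min_coins(3) = min(1+min_coins(2)=1+2=3, 1+min_coins(0)=1+0=1) = 1
min_coins(4) = min(1+min_coins(3)=1+1=2, 1+min_coins(1)=1+1=2) = 2
min_coins(5) = min(1+min_coins(4)=1+2=3, 1+min_coins(2)=1+2=3) = 3
min_coins(6) = min(1+min_coins(5)=1+3=4, 1+min_coins(3)=1+1=2) = 2
min_coins(7) = min(1+min_coins(6)=1+2=3, 1+min_coins(4)=1+2=3) = 3
min_coins(8) = min(1+min_coins(7)=1+3=4, 1+min_coins(5)=1+3=4) = 4
min_coins(9) = min(1+min_coins(8)=1+4=5, 1+min_coins(6)=1+2=3, 1+min_coins(0)=1+0=1) = 1
min_coins(10) = min(1+min_coins(9)=1+1=2, 1+min_coins(7)=1+3=4, 1+min_coins(1)=1+1=2) = 2
min_coins(11) = min(1+min_coins(10)=1+2=3, 1+min_coins(8)=1+4=5, 1+min_coins(2)=1+2=3) = 3
min_coins(12) = min(1+min_coins(11)=1+3=4, 1+min_coins(9)=1+1=2, 1+min_coins(3)=1+1=2) = 2
min_coins(13) = min(1+min_coins(12)=1+2=3, 1+min_coins(10)=1+2=3, 1+min_coins(4)=1+2=3) = 3
min_coins(14) = min(1+min_coins(13)=1+3=4, 1+min_coins(11)=1+3=4, 1+min_coins(5)=1+3=4) = 4
min_coins(15) = min(1+min_coins(14)=1+4=5, 1+min_coins(12)=1+2=3, 1+min_coins(6)=1+2=3) = 3
min_coins(16) = min(1+min_coins(15)=1+3=4, 1+min_coins(13)=1+3=4, 1+min_coins(7)=1+3=4) = 4
min_coins(17) = min(1+min_coins(16)=1+4=5, 1+min_coins(14)=1+4=5, 1+min_coins(8)=1+4=5) = 5
min_coins(18) = min(1+min_coins(17)=1+5=6, 1+min_coins(15)=1+3=4, 1+min_coins(9)=1+1=2) = 2
min_coins(19) = min(1+min_coins(18)=1+2=3, 1+min_coins(16)=1+4=5, 1+min_coins(10)=1+2=3) = 3
min_coins(20) = min(1+min_coins(19)=1+3=4, 1+min_coins(17)=1+5=6, 1+min_coins(11)=1+3=4) = 4
min_coins(21) = min(1+min_coins(20)=1+4=5, 1+min_coins(18)=1+2=3, 1+min_coins(12)=1+2=3) = 3
min_coins(22) = min(1+min_coins(21)=1+3=4, 1+min_coins(19)=1+3=4, 1+min_coins(13)=1+3=4) = 4

4


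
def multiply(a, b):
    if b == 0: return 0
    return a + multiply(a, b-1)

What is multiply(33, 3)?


multiply(33, 3) = 33 + multiply(33, 2)
multiply(33, 2) = 33 + multiply(33, 1)
multiply(33, 1) = 33 + multiply(33, 0)
multiply(33, 0) = 0  (base case)
Total: 33 + 33 + 33 + 0 = 99

99


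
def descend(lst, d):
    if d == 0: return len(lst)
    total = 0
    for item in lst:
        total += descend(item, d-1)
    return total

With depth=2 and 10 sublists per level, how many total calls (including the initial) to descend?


At depth 0 (root): 1 call
At depth 1: each of 1 parents calls descend on 10 children = 10 calls
At depth 2: each of 10 parents calls descend on 10 children = 100 calls
Total: 1 + 10 + 100 = 111

111


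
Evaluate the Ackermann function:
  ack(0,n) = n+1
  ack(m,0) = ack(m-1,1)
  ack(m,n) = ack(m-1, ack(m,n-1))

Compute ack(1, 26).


ack(1, 26) = ack(0, ack(1, 25))
  ack(1, 25) = ack(0, ack(1, 24))
    ack(1, 24) = ack(0, ack(1, 23))
      ack(1, 23) = ack(0, ack(1, 22))
        ack(1, 22) = ack(0, ack(1, 21))
          ack(1, 21) = ack(0, ack(1, 20))
          ack(1, 20) = ack(0, ack(1, 19))
          ack(1, 19) = ack(0, ack(1, 18))
          ack(1, 18) = ack(0, ack(1, 17))
          ack(1, 17) = ack(0, ack(1, 16))
          ack(1, 16) = ack(0, ack(1, 15))
          ack(1, 15) = ack(0, ack(1, 14))
          ack(1, 14) = ack(0, ack(1, 13))
          ack(1, 13) = ack(0, ack(1, 12))
          ack(1, 12) = ack(0, ack(1, 11))
          ack(1, 11) = ack(0, ack(1, 10))
          ack(1, 10) = ack(0, ack(1, 9))
          ack(1, 9) = ack(0, ack(1, 8))
          ack(1, 8) = ack(0, ack(1, 7))
          ack(1, 7) = ack(0, ack(1, 6))
          ack(1, 6) = ack(0, ack(1, 5))
          ack(1, 5) = ack(0, ack(1, 4))
          ack(1, 4) = ack(0, ack(1, 3))
          ack(1, 3) = ack(0, ack(1, 2))
          ack(1, 2) = ack(0, ack(1, 1))
... (trace truncated)
Result: ack(1, 26) = 28

28


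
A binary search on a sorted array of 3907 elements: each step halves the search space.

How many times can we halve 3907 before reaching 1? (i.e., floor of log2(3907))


3907 / 2 = 1953
1953 / 2 = 976
976 / 2 = 488
488 / 2 = 244
244 / 2 = 122
122 / 2 = 61
61 / 2 = 30
30 / 2 = 15
15 / 2 = 7
7 / 2 = 3
3 / 2 = 1
Reached 1 after 11 halvings

11


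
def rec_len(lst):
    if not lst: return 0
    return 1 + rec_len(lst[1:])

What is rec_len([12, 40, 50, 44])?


rec_len([12, 40, 50, 44]) = 1 + rec_len([40, 50, 44])
rec_len([40, 50, 44]) = 1 + rec_len([50, 44])
rec_len([50, 44]) = 1 + rec_len([44])
rec_len([44]) = 1 + rec_len([])
rec_len([]) = 0  (base case)
Unwinding: 1 + 1 + 1 + 1 + 0 = 4

4


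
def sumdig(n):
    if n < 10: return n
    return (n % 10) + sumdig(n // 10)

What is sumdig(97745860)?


sumdig(97745860) = 0 + sumdig(9774586)
sumdig(9774586) = 6 + sumdig(977458)
sumdig(977458) = 8 + sumdig(97745)
sumdig(97745) = 5 + sumdig(9774)
sumdig(9774) = 4 + sumdig(977)
sumdig(977) = 7 + sumdig(97)
sumdig(97) = 7 + sumdig(9)
sumdig(9) = 9  (base case)
Total: 0 + 6 + 8 + 5 + 4 + 7 + 7 + 9 = 46

46


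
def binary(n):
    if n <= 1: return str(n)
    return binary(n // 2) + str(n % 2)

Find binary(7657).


binary(7657) = binary(3828) + '1'
binary(3828) = binary(1914) + '0'
binary(1914) = binary(957) + '0'
binary(957) = binary(478) + '1'
binary(478) = binary(239) + '0'
binary(239) = binary(119) + '1'
binary(119) = binary(59) + '1'
binary(59) = binary(29) + '1'
binary(29) = binary(14) + '1'
binary(14) = binary(7) + '0'
binary(7) = binary(3) + '1'
binary(3) = binary(1) + '1'
binary(1) = '1'  (base case)
Concatenating: '1' + '1' + '1' + '0' + '1' + '1' + '1' + '1' + '0' + '1' + '0' + '0' + '1' = '1110111101001'

1110111101001


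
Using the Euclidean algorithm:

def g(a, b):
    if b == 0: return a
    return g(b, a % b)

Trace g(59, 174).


g(59, 174) = g(174, 59)
g(174, 59) = g(59, 56)
g(59, 56) = g(56, 3)
g(56, 3) = g(3, 2)
g(3, 2) = g(2, 1)
g(2, 1) = g(1, 0)
g(1, 0) = 1  (base case)

1


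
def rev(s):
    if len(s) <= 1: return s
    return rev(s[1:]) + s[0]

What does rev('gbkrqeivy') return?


rev('gbkrqeivy') = rev('bkrqeivy') + 'g'
rev('bkrqeivy') = rev('krqeivy') + 'b'
rev('krqeivy') = rev('rqeivy') + 'k'
rev('rqeivy') = rev('qeivy') + 'r'
rev('qeivy') = rev('eivy') + 'q'
rev('eivy') = rev('ivy') + 'e'
rev('ivy') = rev('vy') + 'i'
rev('vy') = rev('y') + 'v'
rev('y') = 'y'  (base case)
Concatenating: 'y' + 'v' + 'i' + 'e' + 'q' + 'r' + 'k' + 'b' + 'g' = 'yvieqrkbg'

yvieqrkbg


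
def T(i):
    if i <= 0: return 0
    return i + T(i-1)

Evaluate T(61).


T(61)
= 61 + 60 + 59 + 58 + 57 + 56 + 55 + 54 + 53 + 52 + 51 + 50 + 49 + 48 + 47 + 46 + 45 + 44 + 43 + 42 + 41 + 40 + 39 + 38 + 37 + 36 + 35 + 34 + 33 + 32 + 31 + 30 + 29 + 28 + 27 + 26 + 25 + 24 + 23 + 22 + 21 + 20 + 19 + 18 + 17 + 16 + 15 + 14 + 13 + 12 + 11 + 10 + 9 + 8 + 7 + 6 + 5 + 4 + 3 + 2 + 1 + T(0)
= 61 + 60 + 59 + 58 + 57 + 56 + 55 + 54 + 53 + 52 + 51 + 50 + 49 + 48 + 47 + 46 + 45 + 44 + 43 + 42 + 41 + 40 + 39 + 38 + 37 + 36 + 35 + 34 + 33 + 32 + 31 + 30 + 29 + 28 + 27 + 26 + 25 + 24 + 23 + 22 + 21 + 20 + 19 + 18 + 17 + 16 + 15 + 14 + 13 + 12 + 11 + 10 + 9 + 8 + 7 + 6 + 5 + 4 + 3 + 2 + 1 + 0
= 1891

1891


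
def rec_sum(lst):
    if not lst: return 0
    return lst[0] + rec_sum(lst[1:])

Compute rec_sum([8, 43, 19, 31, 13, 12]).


rec_sum([8, 43, 19, 31, 13, 12]) = 8 + rec_sum([43, 19, 31, 13, 12])
rec_sum([43, 19, 31, 13, 12]) = 43 + rec_sum([19, 31, 13, 12])
rec_sum([19, 31, 13, 12]) = 19 + rec_sum([31, 13, 12])
rec_sum([31, 13, 12]) = 31 + rec_sum([13, 12])
rec_sum([13, 12]) = 13 + rec_sum([12])
rec_sum([12]) = 12 + rec_sum([])
rec_sum([]) = 0  (base case)
Total: 8 + 43 + 19 + 31 + 13 + 12 + 0 = 126

126


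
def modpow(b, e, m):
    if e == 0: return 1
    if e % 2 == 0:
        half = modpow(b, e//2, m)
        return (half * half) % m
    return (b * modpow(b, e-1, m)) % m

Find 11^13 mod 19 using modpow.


modpow(11, 13, 19): e is odd, compute modpow(11, 12, 19)
  modpow(11, 12, 19): e is even, compute modpow(11, 6, 19)
    modpow(11, 6, 19): e is even, compute modpow(11, 3, 19)
      modpow(11, 3, 19): e is odd, compute modpow(11, 2, 19)
        modpow(11, 2, 19): e is even, compute modpow(11, 1, 19)
          modpow(11, 1, 19): e is odd, compute modpow(11, 0, 19)
          modpow(11, 0, 19) = 1
          (11 * 1) % 19 = 11
        half=11, (11*11) % 19 = 7
      (11 * 7) % 19 = 1
    half=1, (1*1) % 19 = 1
  half=1, (1*1) % 19 = 1
(11 * 1) % 19 = 11

11


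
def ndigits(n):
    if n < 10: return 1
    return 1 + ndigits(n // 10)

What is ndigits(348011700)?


ndigits(348011700) = 1 + ndigits(34801170)
ndigits(34801170) = 1 + ndigits(3480117)
ndigits(3480117) = 1 + ndigits(348011)
ndigits(348011) = 1 + ndigits(34801)
ndigits(34801) = 1 + ndigits(3480)
ndigits(3480) = 1 + ndigits(348)
ndigits(348) = 1 + ndigits(34)
ndigits(34) = 1 + ndigits(3)
ndigits(3) = 1  (base case: 3 < 10)
Unwinding: 1 + 1 + 1 + 1 + 1 + 1 + 1 + 1 + 1 = 9

9


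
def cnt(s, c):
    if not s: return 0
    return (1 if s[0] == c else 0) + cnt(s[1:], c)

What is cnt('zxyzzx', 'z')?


s[0]='z' == 'z' -> 1
s[0]='x' != 'z' -> 0
s[0]='y' != 'z' -> 0
s[0]='z' == 'z' -> 1
s[0]='z' == 'z' -> 1
s[0]='x' != 'z' -> 0
Sum: 1 + 0 + 0 + 1 + 1 + 0 = 3

3


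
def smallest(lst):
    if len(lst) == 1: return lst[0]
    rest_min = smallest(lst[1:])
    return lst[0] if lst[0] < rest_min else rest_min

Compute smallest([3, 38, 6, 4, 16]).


smallest([3, 38, 6, 4, 16]): compare 3 with smallest([38, 6, 4, 16])
smallest([38, 6, 4, 16]): compare 38 with smallest([6, 4, 16])
smallest([6, 4, 16]): compare 6 with smallest([4, 16])
smallest([4, 16]): compare 4 with smallest([16])
smallest([16]) = 16  (base case)
Compare 4 with 16 -> 4
Compare 6 with 4 -> 4
Compare 38 with 4 -> 4
Compare 3 with 4 -> 3

3


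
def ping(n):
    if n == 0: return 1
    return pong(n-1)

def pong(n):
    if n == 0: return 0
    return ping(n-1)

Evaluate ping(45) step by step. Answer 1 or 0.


ping(45) = pong(44)
pong(44) = ping(43)
ping(43) = pong(42)
pong(42) = ping(41)
ping(41) = pong(40)
pong(40) = ping(39)
ping(39) = pong(38)
pong(38) = ping(37)
ping(37) = pong(36)
pong(36) = ping(35)
ping(35) = pong(34)
pong(34) = ping(33)
ping(33) = pong(32)
pong(32) = ping(31)
ping(31) = pong(30)
pong(30) = ping(29)
ping(29) = pong(28)
pong(28) = ping(27)
ping(27) = pong(26)
pong(26) = ping(25)
ping(25) = pong(24)
pong(24) = ping(23)
ping(23) = pong(22)
pong(22) = ping(21)
ping(21) = pong(20)
pong(20) = ping(19)
ping(19) = pong(18)
pong(18) = ping(17)
ping(17) = pong(16)
pong(16) = ping(15)
ping(15) = pong(14)
pong(14) = ping(13)
ping(13) = pong(12)
pong(12) = ping(11)
ping(11) = pong(10)
pong(10) = ping(9)
ping(9) = pong(8)
pong(8) = ping(7)
ping(7) = pong(6)
pong(6) = ping(5)
ping(5) = pong(4)
pong(4) = ping(3)
ping(3) = pong(2)
pong(2) = ping(1)
ping(1) = pong(0)
pong(0) = 0  (base case)
Result: 0

0


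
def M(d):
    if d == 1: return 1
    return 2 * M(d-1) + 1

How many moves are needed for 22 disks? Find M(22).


M(22) = 2 * M(21) + 1
M(21) = 2 * M(20) + 1
M(20) = 2 * M(19) + 1
M(19) = 2 * M(18) + 1
M(18) = 2 * M(17) + 1
M(17) = 2 * M(16) + 1
M(16) = 2 * M(15) + 1
M(15) = 2 * M(14) + 1
M(14) = 2 * M(13) + 1
M(13) = 2 * M(12) + 1
M(12) = 2 * M(11) + 1
M(11) = 2 * M(10) + 1
M(10) = 2 * M(9) + 1
M(9) = 2 * M(8) + 1
M(8) = 2 * M(7) + 1
M(7) = 2 * M(6) + 1
M(6) = 2 * M(5) + 1
M(5) = 2 * M(4) + 1
M(4) = 2 * M(3) + 1
M(3) = 2 * M(2) + 1
M(2) = 2 * M(1) + 1
M(1) = 1  (base case)
M(2) = 2 * 1 + 1 = 3
M(3) = 2 * 3 + 1 = 7
M(4) = 2 * 7 + 1 = 15
M(5) = 2 * 15 + 1 = 31
M(6) = 2 * 31 + 1 = 63
M(7) = 2 * 63 + 1 = 127
M(8) = 2 * 127 + 1 = 255
M(9) = 2 * 255 + 1 = 511
M(10) = 2 * 511 + 1 = 1023
M(11) = 2 * 1023 + 1 = 2047
M(12) = 2 * 2047 + 1 = 4095
M(13) = 2 * 4095 + 1 = 8191
M(14) = 2 * 8191 + 1 = 16383
M(15) = 2 * 16383 + 1 = 32767
M(16) = 2 * 32767 + 1 = 65535
M(17) = 2 * 65535 + 1 = 131071
M(18) = 2 * 131071 + 1 = 262143
M(19) = 2 * 262143 + 1 = 524287
M(20) = 2 * 524287 + 1 = 1048575
M(21) = 2 * 1048575 + 1 = 2097151
M(22) = 2 * 2097151 + 1 = 4194303

4194303


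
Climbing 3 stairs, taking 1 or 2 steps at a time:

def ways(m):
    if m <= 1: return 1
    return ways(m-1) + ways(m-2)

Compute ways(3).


Building up from base cases:
ways(0) = 1
ways(1) = 1
ways(2) = ways(1) + ways(0) = 1 + 1 = 2
ways(3) = ways(2) + ways(1) = 2 + 1 = 3

3


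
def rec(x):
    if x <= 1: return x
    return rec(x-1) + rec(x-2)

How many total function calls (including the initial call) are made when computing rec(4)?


Let C(n) = total calls for rec(n)
C(0) = 1, C(1) = 1
C(2) = 1 + C(1) + C(0) = 1 + 1 + 1 = 3
C(3) = 1 + C(2) + C(1) = 1 + 3 + 1 = 5
C(4) = 1 + C(3) + C(2) = 1 + 5 + 3 = 9

9


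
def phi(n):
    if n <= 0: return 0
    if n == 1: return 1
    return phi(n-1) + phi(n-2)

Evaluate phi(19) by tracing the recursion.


Computing phi(19) bottom-up:
phi(0) = 0
phi(1) = 1
phi(2) = phi(1) + phi(0) = 1 + 0 = 1
phi(3) = phi(2) + phi(1) = 1 + 1 = 2
phi(4) = phi(3) + phi(2) = 2 + 1 = 3
phi(5) = phi(4) + phi(3) = 3 + 2 = 5
phi(6) = phi(5) + phi(4) = 5 + 3 = 8
phi(7) = phi(6) + phi(5) = 8 + 5 = 13
phi(8) = phi(7) + phi(6) = 13 + 8 = 21
phi(9) = phi(8) + phi(7) = 21 + 13 = 34
phi(10) = phi(9) + phi(8) = 34 + 21 = 55
phi(11) = phi(10) + phi(9) = 55 + 34 = 89
phi(12) = phi(11) + phi(10) = 89 + 55 = 144
phi(13) = phi(12) + phi(11) = 144 + 89 = 233
phi(14) = phi(13) + phi(12) = 233 + 144 = 377
phi(15) = phi(14) + phi(13) = 377 + 233 = 610
phi(16) = phi(15) + phi(14) = 610 + 377 = 987
phi(17) = phi(16) + phi(15) = 987 + 610 = 1597
phi(18) = phi(17) + phi(16) = 1597 + 987 = 2584
phi(19) = phi(18) + phi(17) = 2584 + 1597 = 4181

4181


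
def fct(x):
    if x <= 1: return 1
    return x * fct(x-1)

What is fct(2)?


fct(2)
= 2 * fct(1)
= 2 * 1
= 2

2


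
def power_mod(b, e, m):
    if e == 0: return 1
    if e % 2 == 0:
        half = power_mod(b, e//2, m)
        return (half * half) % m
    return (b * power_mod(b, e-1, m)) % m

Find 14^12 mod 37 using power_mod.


power_mod(14, 12, 37): e is even, compute power_mod(14, 6, 37)
  power_mod(14, 6, 37): e is even, compute power_mod(14, 3, 37)
    power_mod(14, 3, 37): e is odd, compute power_mod(14, 2, 37)
      power_mod(14, 2, 37): e is even, compute power_mod(14, 1, 37)
        power_mod(14, 1, 37): e is odd, compute power_mod(14, 0, 37)
          power_mod(14, 0, 37) = 1
        (14 * 1) % 37 = 14
      half=14, (14*14) % 37 = 11
    (14 * 11) % 37 = 6
  half=6, (6*6) % 37 = 36
half=36, (36*36) % 37 = 1

1


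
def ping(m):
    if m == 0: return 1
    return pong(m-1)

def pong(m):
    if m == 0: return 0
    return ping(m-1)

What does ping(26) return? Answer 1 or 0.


ping(26) = pong(25)
pong(25) = ping(24)
ping(24) = pong(23)
pong(23) = ping(22)
ping(22) = pong(21)
pong(21) = ping(20)
ping(20) = pong(19)
pong(19) = ping(18)
ping(18) = pong(17)
pong(17) = ping(16)
ping(16) = pong(15)
pong(15) = ping(14)
ping(14) = pong(13)
pong(13) = ping(12)
ping(12) = pong(11)
pong(11) = ping(10)
ping(10) = pong(9)
pong(9) = ping(8)
ping(8) = pong(7)
pong(7) = ping(6)
ping(6) = pong(5)
pong(5) = ping(4)
ping(4) = pong(3)
pong(3) = ping(2)
ping(2) = pong(1)
pong(1) = ping(0)
ping(0) = 1  (base case)
Result: 1

1


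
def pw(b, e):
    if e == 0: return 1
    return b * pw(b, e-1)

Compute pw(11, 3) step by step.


pw(11, 3)
= 11 * pw(11, 2)
= 11 * 11 * pw(11, 1)
= 11 * 11 * 11 * pw(11, 0)
= 11 * 11 * 11 * 1
= 1331

1331


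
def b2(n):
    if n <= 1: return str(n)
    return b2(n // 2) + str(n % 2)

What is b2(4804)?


b2(4804) = b2(2402) + '0'
b2(2402) = b2(1201) + '0'
b2(1201) = b2(600) + '1'
b2(600) = b2(300) + '0'
b2(300) = b2(150) + '0'
b2(150) = b2(75) + '0'
b2(75) = b2(37) + '1'
b2(37) = b2(18) + '1'
b2(18) = b2(9) + '0'
b2(9) = b2(4) + '1'
b2(4) = b2(2) + '0'
b2(2) = b2(1) + '0'
b2(1) = '1'  (base case)
Concatenating: '1' + '0' + '0' + '1' + '0' + '1' + '1' + '0' + '0' + '0' + '1' + '0' + '0' = '1001011000100'

1001011000100


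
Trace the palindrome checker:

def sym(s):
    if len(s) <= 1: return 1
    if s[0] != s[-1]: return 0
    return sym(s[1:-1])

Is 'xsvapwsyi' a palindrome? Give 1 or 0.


sym('xsvapwsyi'): s[0]='x' != s[-1]='i' -> return 0
Result: 0 (not a palindrome)

0


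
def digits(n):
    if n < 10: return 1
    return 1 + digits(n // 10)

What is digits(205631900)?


digits(205631900) = 1 + digits(20563190)
digits(20563190) = 1 + digits(2056319)
digits(2056319) = 1 + digits(205631)
digits(205631) = 1 + digits(20563)
digits(20563) = 1 + digits(2056)
digits(2056) = 1 + digits(205)
digits(205) = 1 + digits(20)
digits(20) = 1 + digits(2)
digits(2) = 1  (base case: 2 < 10)
Unwinding: 1 + 1 + 1 + 1 + 1 + 1 + 1 + 1 + 1 = 9

9


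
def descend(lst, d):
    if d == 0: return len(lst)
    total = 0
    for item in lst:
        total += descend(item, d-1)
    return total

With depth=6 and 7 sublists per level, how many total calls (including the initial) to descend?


At depth 0 (root): 1 call
At depth 1: each of 1 parents calls descend on 7 children = 7 calls
At depth 2: each of 7 parents calls descend on 7 children = 49 calls
At depth 3: each of 49 parents calls descend on 7 children = 343 calls
At depth 4: each of 343 parents calls descend on 7 children = 2401 calls
At depth 5: each of 2401 parents calls descend on 7 children = 16807 calls
At depth 6: each of 16807 parents calls descend on 7 children = 117649 calls
Total: 1 + 7 + 49 + 343 + 2401 + 16807 + 117649 = 137257

137257


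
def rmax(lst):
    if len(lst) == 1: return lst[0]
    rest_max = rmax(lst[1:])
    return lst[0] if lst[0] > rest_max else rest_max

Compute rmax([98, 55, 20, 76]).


rmax([98, 55, 20, 76]): compare 98 with rmax([55, 20, 76])
rmax([55, 20, 76]): compare 55 with rmax([20, 76])
rmax([20, 76]): compare 20 with rmax([76])
rmax([76]) = 76  (base case)
Compare 20 with 76 -> 76
Compare 55 with 76 -> 76
Compare 98 with 76 -> 98

98


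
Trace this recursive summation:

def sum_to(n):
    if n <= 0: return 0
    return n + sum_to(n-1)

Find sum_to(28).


sum_to(28)
= 28 + 27 + 26 + 25 + 24 + 23 + 22 + 21 + 20 + 19 + 18 + 17 + 16 + 15 + 14 + 13 + 12 + 11 + 10 + 9 + 8 + 7 + 6 + 5 + 4 + 3 + 2 + 1 + sum_to(0)
= 28 + 27 + 26 + 25 + 24 + 23 + 22 + 21 + 20 + 19 + 18 + 17 + 16 + 15 + 14 + 13 + 12 + 11 + 10 + 9 + 8 + 7 + 6 + 5 + 4 + 3 + 2 + 1 + 0
= 406

406


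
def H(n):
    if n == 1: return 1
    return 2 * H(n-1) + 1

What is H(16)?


H(16) = 2 * H(15) + 1
H(15) = 2 * H(14) + 1
H(14) = 2 * H(13) + 1
H(13) = 2 * H(12) + 1
H(12) = 2 * H(11) + 1
H(11) = 2 * H(10) + 1
H(10) = 2 * H(9) + 1
H(9) = 2 * H(8) + 1
H(8) = 2 * H(7) + 1
H(7) = 2 * H(6) + 1
H(6) = 2 * H(5) + 1
H(5) = 2 * H(4) + 1
H(4) = 2 * H(3) + 1
H(3) = 2 * H(2) + 1
H(2) = 2 * H(1) + 1
H(1) = 1  (base case)
H(2) = 2 * 1 + 1 = 3
H(3) = 2 * 3 + 1 = 7
H(4) = 2 * 7 + 1 = 15
H(5) = 2 * 15 + 1 = 31
H(6) = 2 * 31 + 1 = 63
H(7) = 2 * 63 + 1 = 127
H(8) = 2 * 127 + 1 = 255
H(9) = 2 * 255 + 1 = 511
H(10) = 2 * 511 + 1 = 1023
H(11) = 2 * 1023 + 1 = 2047
H(12) = 2 * 2047 + 1 = 4095
H(13) = 2 * 4095 + 1 = 8191
H(14) = 2 * 8191 + 1 = 16383
H(15) = 2 * 16383 + 1 = 32767
H(16) = 2 * 32767 + 1 = 65535

65535


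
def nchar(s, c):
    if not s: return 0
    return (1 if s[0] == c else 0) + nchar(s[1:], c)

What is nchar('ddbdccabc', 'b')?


s[0]='d' != 'b' -> 0
s[0]='d' != 'b' -> 0
s[0]='b' == 'b' -> 1
s[0]='d' != 'b' -> 0
s[0]='c' != 'b' -> 0
s[0]='c' != 'b' -> 0
s[0]='a' != 'b' -> 0
s[0]='b' == 'b' -> 1
s[0]='c' != 'b' -> 0
Sum: 0 + 0 + 1 + 0 + 0 + 0 + 0 + 1 + 0 = 2

2


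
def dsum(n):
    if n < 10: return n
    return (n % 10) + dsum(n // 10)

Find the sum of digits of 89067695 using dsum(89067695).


dsum(89067695) = 5 + dsum(8906769)
dsum(8906769) = 9 + dsum(890676)
dsum(890676) = 6 + dsum(89067)
dsum(89067) = 7 + dsum(8906)
dsum(8906) = 6 + dsum(890)
dsum(890) = 0 + dsum(89)
dsum(89) = 9 + dsum(8)
dsum(8) = 8  (base case)
Total: 5 + 9 + 6 + 7 + 6 + 0 + 9 + 8 = 50

50


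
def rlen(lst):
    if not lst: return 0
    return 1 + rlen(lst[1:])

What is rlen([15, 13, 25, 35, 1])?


rlen([15, 13, 25, 35, 1]) = 1 + rlen([13, 25, 35, 1])
rlen([13, 25, 35, 1]) = 1 + rlen([25, 35, 1])
rlen([25, 35, 1]) = 1 + rlen([35, 1])
rlen([35, 1]) = 1 + rlen([1])
rlen([1]) = 1 + rlen([])
rlen([]) = 0  (base case)
Unwinding: 1 + 1 + 1 + 1 + 1 + 0 = 5

5


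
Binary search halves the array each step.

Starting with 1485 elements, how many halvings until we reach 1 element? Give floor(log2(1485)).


1485 / 2 = 742
742 / 2 = 371
371 / 2 = 185
185 / 2 = 92
92 / 2 = 46
46 / 2 = 23
23 / 2 = 11
11 / 2 = 5
5 / 2 = 2
2 / 2 = 1
Reached 1 after 10 halvings

10


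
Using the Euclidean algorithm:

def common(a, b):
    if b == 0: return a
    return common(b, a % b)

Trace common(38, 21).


common(38, 21) = common(21, 17)
common(21, 17) = common(17, 4)
common(17, 4) = common(4, 1)
common(4, 1) = common(1, 0)
common(1, 0) = 1  (base case)

1


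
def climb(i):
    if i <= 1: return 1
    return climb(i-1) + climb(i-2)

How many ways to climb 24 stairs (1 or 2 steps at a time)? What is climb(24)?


Building up from base cases:
climb(0) = 1
climb(1) = 1
climb(2) = climb(1) + climb(0) = 1 + 1 = 2
climb(3) = climb(2) + climb(1) = 2 + 1 = 3
climb(4) = climb(3) + climb(2) = 3 + 2 = 5
climb(5) = climb(4) + climb(3) = 5 + 3 = 8
climb(6) = climb(5) + climb(4) = 8 + 5 = 13
climb(7) = climb(6) + climb(5) = 13 + 8 = 21
climb(8) = climb(7) + climb(6) = 21 + 13 = 34
climb(9) = climb(8) + climb(7) = 34 + 21 = 55
climb(10) = climb(9) + climb(8) = 55 + 34 = 89
climb(11) = climb(10) + climb(9) = 89 + 55 = 144
climb(12) = climb(11) + climb(10) = 144 + 89 = 233
climb(13) = climb(12) + climb(11) = 233 + 144 = 377
climb(14) = climb(13) + climb(12) = 377 + 233 = 610
climb(15) = climb(14) + climb(13) = 610 + 377 = 987
climb(16) = climb(15) + climb(14) = 987 + 610 = 1597
climb(17) = climb(16) + climb(15) = 1597 + 987 = 2584
climb(18) = climb(17) + climb(16) = 2584 + 1597 = 4181
climb(19) = climb(18) + climb(17) = 4181 + 2584 = 6765
climb(20) = climb(19) + climb(18) = 6765 + 4181 = 10946
climb(21) = climb(20) + climb(19) = 10946 + 6765 = 17711
climb(22) = climb(21) + climb(20) = 17711 + 10946 = 28657
climb(23) = climb(22) + climb(21) = 28657 + 17711 = 46368
climb(24) = climb(23) + climb(22) = 46368 + 28657 = 75025

75025


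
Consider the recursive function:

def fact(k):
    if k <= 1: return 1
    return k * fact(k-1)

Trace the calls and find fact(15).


fact(15)
= 15 * fact(14)
= 15 * 14 * fact(13)
= 15 * 14 * 13 * fact(12)
= 15 * 14 * 13 * 12 * fact(11)
= 15 * 14 * 13 * 12 * 11 * fact(10)
= 15 * 14 * 13 * 12 * 11 * 10 * fact(9)
= 15 * 14 * 13 * 12 * 11 * 10 * 9 * fact(8)
= 15 * 14 * 13 * 12 * 11 * 10 * 9 * 8 * fact(7)
= 15 * 14 * 13 * 12 * 11 * 10 * 9 * 8 * 7 * fact(6)
= 15 * 14 * 13 * 12 * 11 * 10 * 9 * 8 * 7 * 6 * fact(5)
= 15 * 14 * 13 * 12 * 11 * 10 * 9 * 8 * 7 * 6 * 5 * fact(4)
= 15 * 14 * 13 * 12 * 11 * 10 * 9 * 8 * 7 * 6 * 5 * 4 * fact(3)
= 15 * 14 * 13 * 12 * 11 * 10 * 9 * 8 * 7 * 6 * 5 * 4 * 3 * fact(2)
= 15 * 14 * 13 * 12 * 11 * 10 * 9 * 8 * 7 * 6 * 5 * 4 * 3 * 2 * fact(1)
= 15 * 14 * 13 * 12 * 11 * 10 * 9 * 8 * 7 * 6 * 5 * 4 * 3 * 2 * 1
= 1307674368000

1307674368000


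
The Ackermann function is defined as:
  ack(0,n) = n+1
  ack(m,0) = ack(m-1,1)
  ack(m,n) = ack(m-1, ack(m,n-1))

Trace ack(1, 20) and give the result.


ack(1, 20) = ack(0, ack(1, 19))
  ack(1, 19) = ack(0, ack(1, 18))
    ack(1, 18) = ack(0, ack(1, 17))
      ack(1, 17) = ack(0, ack(1, 16))
        ack(1, 16) = ack(0, ack(1, 15))
          ack(1, 15) = ack(0, ack(1, 14))
          ack(1, 14) = ack(0, ack(1, 13))
          ack(1, 13) = ack(0, ack(1, 12))
          ack(1, 12) = ack(0, ack(1, 11))
          ack(1, 11) = ack(0, ack(1, 10))
          ack(1, 10) = ack(0, ack(1, 9))
          ack(1, 9) = ack(0, ack(1, 8))
          ack(1, 8) = ack(0, ack(1, 7))
          ack(1, 7) = ack(0, ack(1, 6))
          ack(1, 6) = ack(0, ack(1, 5))
          ack(1, 5) = ack(0, ack(1, 4))
          ack(1, 4) = ack(0, ack(1, 3))
          ack(1, 3) = ack(0, ack(1, 2))
          ack(1, 2) = ack(0, ack(1, 1))
          ack(1, 1) = ack(0, ack(1, 0))
          ack(1, 0) = ack(0, 1)
          ack(0, 1) = 2
            = ack(0, 2)
          ack(0, 2) = 3
            = ack(0, 3)
... (trace truncated)
Result: ack(1, 20) = 22

22


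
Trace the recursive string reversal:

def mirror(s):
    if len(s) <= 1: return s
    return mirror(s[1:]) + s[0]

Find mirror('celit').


mirror('celit') = mirror('elit') + 'c'
mirror('elit') = mirror('lit') + 'e'
mirror('lit') = mirror('it') + 'l'
mirror('it') = mirror('t') + 'i'
mirror('t') = 't'  (base case)
Concatenating: 't' + 'i' + 'l' + 'e' + 'c' = 'tilec'

tilec


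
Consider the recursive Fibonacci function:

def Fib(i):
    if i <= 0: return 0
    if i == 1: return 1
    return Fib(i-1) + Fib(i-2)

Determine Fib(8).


Computing Fib(8) bottom-up:
Fib(0) = 0
Fib(1) = 1
Fib(2) = Fib(1) + Fib(0) = 1 + 0 = 1
Fib(3) = Fib(2) + Fib(1) = 1 + 1 = 2
Fib(4) = Fib(3) + Fib(2) = 2 + 1 = 3
Fib(5) = Fib(4) + Fib(3) = 3 + 2 = 5
Fib(6) = Fib(5) + Fib(4) = 5 + 3 = 8
Fib(7) = Fib(6) + Fib(5) = 8 + 5 = 13
Fib(8) = Fib(7) + Fib(6) = 13 + 8 = 21

21


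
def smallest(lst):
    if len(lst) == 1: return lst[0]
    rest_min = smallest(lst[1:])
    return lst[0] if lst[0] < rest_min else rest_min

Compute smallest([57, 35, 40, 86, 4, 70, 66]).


smallest([57, 35, 40, 86, 4, 70, 66]): compare 57 with smallest([35, 40, 86, 4, 70, 66])
smallest([35, 40, 86, 4, 70, 66]): compare 35 with smallest([40, 86, 4, 70, 66])
smallest([40, 86, 4, 70, 66]): compare 40 with smallest([86, 4, 70, 66])
smallest([86, 4, 70, 66]): compare 86 with smallest([4, 70, 66])
smallest([4, 70, 66]): compare 4 with smallest([70, 66])
smallest([70, 66]): compare 70 with smallest([66])
smallest([66]) = 66  (base case)
Compare 70 with 66 -> 66
Compare 4 with 66 -> 4
Compare 86 with 4 -> 4
Compare 40 with 4 -> 4
Compare 35 with 4 -> 4
Compare 57 with 4 -> 4

4


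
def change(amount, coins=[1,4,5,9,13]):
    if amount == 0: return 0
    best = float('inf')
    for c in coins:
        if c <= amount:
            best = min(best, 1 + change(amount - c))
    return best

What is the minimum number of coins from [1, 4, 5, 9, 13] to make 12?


Building up with DP:
change(0) = 0
change(1) = min(1+change(0)=1+0=1) = 1
change(2) = min(1+change(1)=1+1=2) = 2
change(3) = min(1+change(2)=1+2=3) = 3
change(4) = min(1+change(3)=1+3=4, 1+change(0)=1+0=1) = 1
change(5) = min(1+change(4)=1+1=2, 1+change(1)=1+1=2, 1+change(0)=1+0=1) = 1
change(6) = min(1+change(5)=1+1=2, 1+change(2)=1+2=3, 1+change(1)=1+1=2) = 2
change(7) = min(1+change(6)=1+2=3, 1+change(3)=1+3=4, 1+change(2)=1+2=3) = 3
change(8) = min(1+change(7)=1+3=4, 1+change(4)=1+1=2, 1+change(3)=1+3=4) = 2
change(9) = min(1+change(8)=1+2=3, 1+change(5)=1+1=2, 1+change(4)=1+1=2, 1+change(0)=1+0=1) = 1
change(10) = min(1+change(9)=1+1=2, 1+change(6)=1+2=3, 1+change(5)=1+1=2, 1+change(1)=1+1=2) = 2
change(11) = min(1+change(10)=1+2=3, 1+change(7)=1+3=4, 1+change(6)=1+2=3, 1+change(2)=1+2=3) = 3
change(12) = min(1+change(11)=1+3=4, 1+change(8)=1+2=3, 1+change(7)=1+3=4, 1+change(3)=1+3=4) = 3

3


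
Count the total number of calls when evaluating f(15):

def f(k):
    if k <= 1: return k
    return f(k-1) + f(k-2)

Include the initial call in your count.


Let C(n) = total calls for f(n)
C(0) = 1, C(1) = 1
C(2) = 1 + C(1) + C(0) = 1 + 1 + 1 = 3
C(3) = 1 + C(2) + C(1) = 1 + 3 + 1 = 5
C(4) = 1 + C(3) + C(2) = 1 + 5 + 3 = 9
C(5) = 1 + C(4) + C(3) = 1 + 9 + 5 = 15
C(6) = 1 + C(5) + C(4) = 1 + 15 + 9 = 25
C(7) = 1 + C(6) + C(5) = 1 + 25 + 15 = 41
C(8) = 1 + C(7) + C(6) = 1 + 41 + 25 = 67
C(9) = 1 + C(8) + C(7) = 1 + 67 + 41 = 109
C(10) = 1 + C(9) + C(8) = 1 + 109 + 67 = 177
C(11) = 1 + C(10) + C(9) = 1 + 177 + 109 = 287
C(12) = 1 + C(11) + C(10) = 1 + 287 + 177 = 465
C(13) = 1 + C(12) + C(11) = 1 + 465 + 287 = 753
C(14) = 1 + C(13) + C(12) = 1 + 753 + 465 = 1219
C(15) = 1 + C(14) + C(13) = 1 + 1219 + 753 = 1973

1973


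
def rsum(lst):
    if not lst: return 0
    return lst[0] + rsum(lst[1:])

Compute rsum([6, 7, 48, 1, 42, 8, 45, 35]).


rsum([6, 7, 48, 1, 42, 8, 45, 35]) = 6 + rsum([7, 48, 1, 42, 8, 45, 35])
rsum([7, 48, 1, 42, 8, 45, 35]) = 7 + rsum([48, 1, 42, 8, 45, 35])
rsum([48, 1, 42, 8, 45, 35]) = 48 + rsum([1, 42, 8, 45, 35])
rsum([1, 42, 8, 45, 35]) = 1 + rsum([42, 8, 45, 35])
rsum([42, 8, 45, 35]) = 42 + rsum([8, 45, 35])
rsum([8, 45, 35]) = 8 + rsum([45, 35])
rsum([45, 35]) = 45 + rsum([35])
rsum([35]) = 35 + rsum([])
rsum([]) = 0  (base case)
Total: 6 + 7 + 48 + 1 + 42 + 8 + 45 + 35 + 0 = 192

192


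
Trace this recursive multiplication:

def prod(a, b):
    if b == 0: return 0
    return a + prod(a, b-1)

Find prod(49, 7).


prod(49, 7) = 49 + prod(49, 6)
prod(49, 6) = 49 + prod(49, 5)
prod(49, 5) = 49 + prod(49, 4)
prod(49, 4) = 49 + prod(49, 3)
prod(49, 3) = 49 + prod(49, 2)
prod(49, 2) = 49 + prod(49, 1)
prod(49, 1) = 49 + prod(49, 0)
prod(49, 0) = 0  (base case)
Total: 49 + 49 + 49 + 49 + 49 + 49 + 49 + 0 = 343

343


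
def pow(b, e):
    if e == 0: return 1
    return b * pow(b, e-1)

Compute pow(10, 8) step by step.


pow(10, 8)
= 10 * pow(10, 7)
= 10 * 10 * pow(10, 6)
= 10 * 10 * 10 * pow(10, 5)
= 10 * 10 * 10 * 10 * pow(10, 4)
= 10 * 10 * 10 * 10 * 10 * pow(10, 3)
= 10 * 10 * 10 * 10 * 10 * 10 * pow(10, 2)
= 10 * 10 * 10 * 10 * 10 * 10 * 10 * pow(10, 1)
= 10 * 10 * 10 * 10 * 10 * 10 * 10 * 10 * pow(10, 0)
= 10 * 10 * 10 * 10 * 10 * 10 * 10 * 10 * 1
= 100000000

100000000


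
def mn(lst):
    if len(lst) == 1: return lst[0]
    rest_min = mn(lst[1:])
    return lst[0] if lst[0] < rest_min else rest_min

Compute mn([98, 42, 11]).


mn([98, 42, 11]): compare 98 with mn([42, 11])
mn([42, 11]): compare 42 with mn([11])
mn([11]) = 11  (base case)
Compare 42 with 11 -> 11
Compare 98 with 11 -> 11

11


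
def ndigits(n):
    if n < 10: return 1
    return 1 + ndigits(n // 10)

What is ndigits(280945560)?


ndigits(280945560) = 1 + ndigits(28094556)
ndigits(28094556) = 1 + ndigits(2809455)
ndigits(2809455) = 1 + ndigits(280945)
ndigits(280945) = 1 + ndigits(28094)
ndigits(28094) = 1 + ndigits(2809)
ndigits(2809) = 1 + ndigits(280)
ndigits(280) = 1 + ndigits(28)
ndigits(28) = 1 + ndigits(2)
ndigits(2) = 1  (base case: 2 < 10)
Unwinding: 1 + 1 + 1 + 1 + 1 + 1 + 1 + 1 + 1 = 9

9


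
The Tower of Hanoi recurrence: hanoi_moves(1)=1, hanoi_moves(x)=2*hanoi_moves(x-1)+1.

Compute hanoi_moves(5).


hanoi_moves(5) = 2 * hanoi_moves(4) + 1
hanoi_moves(4) = 2 * hanoi_moves(3) + 1
hanoi_moves(3) = 2 * hanoi_moves(2) + 1
hanoi_moves(2) = 2 * hanoi_moves(1) + 1
hanoi_moves(1) = 1  (base case)
hanoi_moves(2) = 2 * 1 + 1 = 3
hanoi_moves(3) = 2 * 3 + 1 = 7
hanoi_moves(4) = 2 * 7 + 1 = 15
hanoi_moves(5) = 2 * 15 + 1 = 31

31


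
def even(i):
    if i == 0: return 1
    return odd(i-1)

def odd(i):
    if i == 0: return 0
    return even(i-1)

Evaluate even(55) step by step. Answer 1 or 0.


even(55) = odd(54)
odd(54) = even(53)
even(53) = odd(52)
odd(52) = even(51)
even(51) = odd(50)
odd(50) = even(49)
even(49) = odd(48)
odd(48) = even(47)
even(47) = odd(46)
odd(46) = even(45)
even(45) = odd(44)
odd(44) = even(43)
even(43) = odd(42)
odd(42) = even(41)
even(41) = odd(40)
odd(40) = even(39)
even(39) = odd(38)
odd(38) = even(37)
even(37) = odd(36)
odd(36) = even(35)
even(35) = odd(34)
odd(34) = even(33)
even(33) = odd(32)
odd(32) = even(31)
even(31) = odd(30)
odd(30) = even(29)
even(29) = odd(28)
odd(28) = even(27)
even(27) = odd(26)
odd(26) = even(25)
even(25) = odd(24)
odd(24) = even(23)
even(23) = odd(22)
odd(22) = even(21)
even(21) = odd(20)
odd(20) = even(19)
even(19) = odd(18)
odd(18) = even(17)
even(17) = odd(16)
odd(16) = even(15)
even(15) = odd(14)
odd(14) = even(13)
even(13) = odd(12)
odd(12) = even(11)
even(11) = odd(10)
odd(10) = even(9)
even(9) = odd(8)
odd(8) = even(7)
even(7) = odd(6)
odd(6) = even(5)
even(5) = odd(4)
odd(4) = even(3)
even(3) = odd(2)
odd(2) = even(1)
even(1) = odd(0)
odd(0) = 0  (base case)
Result: 0

0


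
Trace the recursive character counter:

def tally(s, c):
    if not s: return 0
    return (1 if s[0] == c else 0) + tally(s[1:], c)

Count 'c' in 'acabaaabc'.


s[0]='a' != 'c' -> 0
s[0]='c' == 'c' -> 1
s[0]='a' != 'c' -> 0
s[0]='b' != 'c' -> 0
s[0]='a' != 'c' -> 0
s[0]='a' != 'c' -> 0
s[0]='a' != 'c' -> 0
s[0]='b' != 'c' -> 0
s[0]='c' == 'c' -> 1
Sum: 0 + 1 + 0 + 0 + 0 + 0 + 0 + 0 + 1 = 2

2


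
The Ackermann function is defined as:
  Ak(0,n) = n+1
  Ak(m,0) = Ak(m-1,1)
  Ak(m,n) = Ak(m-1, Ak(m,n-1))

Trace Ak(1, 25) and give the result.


Ak(1, 25) = Ak(0, Ak(1, 24))
  Ak(1, 24) = Ak(0, Ak(1, 23))
    Ak(1, 23) = Ak(0, Ak(1, 22))
      Ak(1, 22) = Ak(0, Ak(1, 21))
        Ak(1, 21) = Ak(0, Ak(1, 20))
          Ak(1, 20) = Ak(0, Ak(1, 19))
          Ak(1, 19) = Ak(0, Ak(1, 18))
          Ak(1, 18) = Ak(0, Ak(1, 17))
          Ak(1, 17) = Ak(0, Ak(1, 16))
          Ak(1, 16) = Ak(0, Ak(1, 15))
          Ak(1, 15) = Ak(0, Ak(1, 14))
          Ak(1, 14) = Ak(0, Ak(1, 13))
          Ak(1, 13) = Ak(0, Ak(1, 12))
          Ak(1, 12) = Ak(0, Ak(1, 11))
          Ak(1, 11) = Ak(0, Ak(1, 10))
          Ak(1, 10) = Ak(0, Ak(1, 9))
          Ak(1, 9) = Ak(0, Ak(1, 8))
          Ak(1, 8) = Ak(0, Ak(1, 7))
          Ak(1, 7) = Ak(0, Ak(1, 6))
          Ak(1, 6) = Ak(0, Ak(1, 5))
          Ak(1, 5) = Ak(0, Ak(1, 4))
          Ak(1, 4) = Ak(0, Ak(1, 3))
          Ak(1, 3) = Ak(0, Ak(1, 2))
          Ak(1, 2) = Ak(0, Ak(1, 1))
          Ak(1, 1) = Ak(0, Ak(1, 0))
... (trace truncated)
Result: Ak(1, 25) = 27

27


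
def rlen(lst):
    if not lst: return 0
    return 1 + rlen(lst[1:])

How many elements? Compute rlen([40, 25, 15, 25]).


rlen([40, 25, 15, 25]) = 1 + rlen([25, 15, 25])
rlen([25, 15, 25]) = 1 + rlen([15, 25])
rlen([15, 25]) = 1 + rlen([25])
rlen([25]) = 1 + rlen([])
rlen([]) = 0  (base case)
Unwinding: 1 + 1 + 1 + 1 + 0 = 4

4


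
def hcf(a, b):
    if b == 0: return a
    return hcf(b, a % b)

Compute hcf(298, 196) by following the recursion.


hcf(298, 196) = hcf(196, 102)
hcf(196, 102) = hcf(102, 94)
hcf(102, 94) = hcf(94, 8)
hcf(94, 8) = hcf(8, 6)
hcf(8, 6) = hcf(6, 2)
hcf(6, 2) = hcf(2, 0)
hcf(2, 0) = 2  (base case)

2
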